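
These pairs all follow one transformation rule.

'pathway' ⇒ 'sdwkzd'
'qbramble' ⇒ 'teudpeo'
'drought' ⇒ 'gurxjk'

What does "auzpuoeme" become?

dxcsxrhp

The rule is to delete the last character, then shift every letter 3 places forward in the alphabet (wrapping around).
Applying both steps to "auzpuoeme": "auzpuoem", then "dxcsxrhp".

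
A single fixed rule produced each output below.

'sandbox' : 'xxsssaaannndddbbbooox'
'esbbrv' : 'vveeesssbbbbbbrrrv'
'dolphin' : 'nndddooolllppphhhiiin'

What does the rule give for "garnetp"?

ppgggaaarrrnnneeetttp

In each case the input is transformed by: repeat every character 3 times, then move the last 2 characters to the front (rotate right by 2).
For "garnetp" the result is "ppgggaaarrrnnneeetttp".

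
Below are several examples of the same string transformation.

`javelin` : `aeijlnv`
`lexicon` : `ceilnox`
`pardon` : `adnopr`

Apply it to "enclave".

The rule is to sort the characters into alphabetical order.
Doing the same to "enclave": "aceelnv".

aceelnv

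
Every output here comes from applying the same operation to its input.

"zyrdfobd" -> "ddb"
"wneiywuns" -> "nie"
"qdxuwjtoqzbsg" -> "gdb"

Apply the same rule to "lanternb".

Rule — sort the characters into reverse alphabetical order, then keep only the last 3 characters.
On "lanternb": the first step gives "trnnleba", and the second then gives "eba".

eba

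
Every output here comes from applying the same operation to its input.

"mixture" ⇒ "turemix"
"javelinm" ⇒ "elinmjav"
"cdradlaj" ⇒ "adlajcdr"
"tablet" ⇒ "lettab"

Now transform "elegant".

The rule is to move the first 3 characters to the end (rotate left by 3).
"elegant" → "gantele".

gantele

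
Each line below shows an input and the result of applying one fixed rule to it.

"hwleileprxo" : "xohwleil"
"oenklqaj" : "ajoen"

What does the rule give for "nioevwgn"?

What's happening: move the last 2 characters to the front (rotate right by 2), then delete the last 3 characters.
Applying both steps to "nioevwgn": "gnnioevw", then "gnnio".

gnnio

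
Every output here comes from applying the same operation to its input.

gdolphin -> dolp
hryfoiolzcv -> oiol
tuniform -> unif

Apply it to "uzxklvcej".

xklv

Rule — move the last 3 characters to the front (rotate right by 3), then keep only the last 4 characters.
On "uzxklvcej": the first step gives "cejuzxklv", and the second then gives "xklv".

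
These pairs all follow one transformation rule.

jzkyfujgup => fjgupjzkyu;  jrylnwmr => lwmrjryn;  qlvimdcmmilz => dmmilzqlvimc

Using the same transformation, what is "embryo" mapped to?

The transformation: swap the front and back halves of the string, then swap the first and last characters.
Working it through for "embryo": intermediate "ryoemb", final "byoemr".

byoemr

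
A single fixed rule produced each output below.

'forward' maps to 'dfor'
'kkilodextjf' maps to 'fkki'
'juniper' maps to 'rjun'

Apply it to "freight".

tfre

Looking at the pairs, the operation is to move the last character to the front, then keep only the first 4 characters.
"freight" → "tfreigh" → "tfre".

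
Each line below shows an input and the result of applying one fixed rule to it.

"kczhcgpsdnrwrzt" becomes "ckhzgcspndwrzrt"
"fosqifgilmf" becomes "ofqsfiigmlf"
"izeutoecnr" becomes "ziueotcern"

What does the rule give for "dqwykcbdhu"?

The pattern: swap each adjacent pair of characters (1↔2, 3↔4, ...).
So "dqwykcbdhu" becomes "qdywckdbuh".

qdywckdbuh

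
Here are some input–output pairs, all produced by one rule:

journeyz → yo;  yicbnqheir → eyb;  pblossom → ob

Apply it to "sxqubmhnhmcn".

hnqm

The transformation: swap the front and back halves of the string, then keep one character in every 3, starting at position 3 (positions 3rd, 6th, 9th, ...).
For "sxqubmhnhmcn", step one produces "hnhmcnsxqubm"; step two turns that into "hnqm".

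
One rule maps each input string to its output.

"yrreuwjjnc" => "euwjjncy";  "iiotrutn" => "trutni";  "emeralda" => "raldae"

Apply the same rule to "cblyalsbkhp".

yalsbkhpc

Looking at the pairs, the operation is to move the first character to the end, then delete the first 2 characters.
On "cblyalsbkhp": the first step gives "blyalsbkhpc", and the second then gives "yalsbkhpc".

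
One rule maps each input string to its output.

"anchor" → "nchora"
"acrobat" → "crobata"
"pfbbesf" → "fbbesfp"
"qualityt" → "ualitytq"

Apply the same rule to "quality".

ualityq

The transformation: move the first character to the end.
"quality" → "ualityq".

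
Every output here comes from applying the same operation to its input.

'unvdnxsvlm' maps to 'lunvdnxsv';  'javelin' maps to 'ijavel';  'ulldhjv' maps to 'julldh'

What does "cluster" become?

eclust

Looking at the pairs, the operation is to delete the last character, then move the last character to the front.
"cluster" → "cluste" → "eclust".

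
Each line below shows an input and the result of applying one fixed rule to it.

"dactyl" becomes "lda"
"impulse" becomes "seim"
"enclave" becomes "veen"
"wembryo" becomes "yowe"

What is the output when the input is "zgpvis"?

Looking at the pairs, the operation is to move the first 2 characters to the end (rotate left by 2), then delete the first 3 characters.
Doing the same to "zgpvis": "szg".

szg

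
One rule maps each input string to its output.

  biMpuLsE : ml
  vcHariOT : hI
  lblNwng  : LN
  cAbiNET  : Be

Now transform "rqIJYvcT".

iV

Looking at the pairs, the operation is to flip the case of every letter, then keep one character in every 3, starting at position 3 (positions 3rd, 6th, 9th, ...).
Applying both steps to "rqIJYvcT": "RQijyVCt", then "iV".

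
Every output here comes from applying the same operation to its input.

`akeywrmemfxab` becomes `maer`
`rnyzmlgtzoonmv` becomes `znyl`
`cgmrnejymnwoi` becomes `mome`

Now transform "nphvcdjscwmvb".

cvhd

The pattern: keep one character in every 3, starting at position 3 (positions 3rd, 6th, 9th, ...), then move the first 2 characters to the end (rotate left by 2).
Starting from "nphvcdjscwmvb": after the first operation, "hdcv"; after the second, "cvhd".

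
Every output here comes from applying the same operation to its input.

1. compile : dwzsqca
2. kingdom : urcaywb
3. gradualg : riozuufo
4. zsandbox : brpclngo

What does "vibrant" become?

fobhjwp

In each case the input is transformed by: shift every letter 12 places backward in the alphabet (wrapping around), then move the first 3 characters to the end (rotate left by 3).
Working it through for "vibrant": intermediate "jwpfobh", final "fobhjwp".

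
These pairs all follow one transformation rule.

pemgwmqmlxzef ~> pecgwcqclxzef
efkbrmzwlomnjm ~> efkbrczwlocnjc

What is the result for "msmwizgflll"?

Rule — replace every "m" with "c".
On "msmwizgflll" that produces "cscwizgflll".

cscwizgflll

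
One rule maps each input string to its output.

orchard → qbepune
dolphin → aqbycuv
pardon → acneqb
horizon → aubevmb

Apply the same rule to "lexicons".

fyrkvpba

In each case the input is transformed by: shift every letter 13 places forward in the alphabet (wrapping around) — i.e. ROT13, then move the last character to the front.
So "lexicons" becomes "fyrkvpba".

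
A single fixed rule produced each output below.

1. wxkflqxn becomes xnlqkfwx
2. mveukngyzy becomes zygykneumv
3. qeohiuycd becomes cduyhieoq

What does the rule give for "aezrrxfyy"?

In each case the input is transformed by: reverse the string, then swap each adjacent pair of characters (1↔2, 3↔4, ...).
For "aezrrxfyy", step one produces "yyfxrrzea"; step two turns that into "yyxfrreza".

yyxfrreza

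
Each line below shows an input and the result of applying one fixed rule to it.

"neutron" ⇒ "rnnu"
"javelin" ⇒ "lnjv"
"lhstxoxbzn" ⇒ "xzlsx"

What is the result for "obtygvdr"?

gdot

The rule is to keep every other character starting from the first (positions 1st, 3rd, 5th, ...), then move the last 2 characters to the front (rotate right by 2).
Applying both steps to "obtygvdr": "otgd", then "gdot".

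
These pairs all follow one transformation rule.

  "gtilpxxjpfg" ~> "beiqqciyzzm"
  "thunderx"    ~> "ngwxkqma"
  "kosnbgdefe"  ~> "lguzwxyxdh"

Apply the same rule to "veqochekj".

Looking at the pairs, the operation is to shift every letter 7 places backward in the alphabet (wrapping around), then move the first 2 characters to the end (rotate left by 2).
Applying that to "veqochekj" gives "jhvaxdcox".

jhvaxdcox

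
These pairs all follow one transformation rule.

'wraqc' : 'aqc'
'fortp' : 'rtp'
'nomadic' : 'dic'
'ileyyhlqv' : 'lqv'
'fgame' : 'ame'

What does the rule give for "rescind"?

What's happening: keep only the last 3 characters.
So "rescind" becomes "ind".

ind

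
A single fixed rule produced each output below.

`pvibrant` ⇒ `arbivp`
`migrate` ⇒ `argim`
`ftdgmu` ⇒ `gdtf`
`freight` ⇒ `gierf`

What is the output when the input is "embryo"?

The pattern: reverse the string, then delete the first 2 characters.
On "embryo": the first step gives "oyrbme", and the second then gives "rbme".

rbme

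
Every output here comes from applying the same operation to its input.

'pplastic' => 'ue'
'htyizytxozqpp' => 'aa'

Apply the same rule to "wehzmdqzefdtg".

Rule — shift every letter 2 places forward in the alphabet (wrapping around), then keep only the vowels.
"wehzmdqzefdtg" → "ygjbofsbghfvi" → "oi".

oi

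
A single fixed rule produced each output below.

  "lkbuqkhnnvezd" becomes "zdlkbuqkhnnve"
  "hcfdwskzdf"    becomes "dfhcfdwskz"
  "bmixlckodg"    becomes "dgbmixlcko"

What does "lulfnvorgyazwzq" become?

zqlulfnvorgyazw

The transformation: move the last 2 characters to the front (rotate right by 2).
Doing the same to "lulfnvorgyazwzq": "zqlulfnvorgyazw".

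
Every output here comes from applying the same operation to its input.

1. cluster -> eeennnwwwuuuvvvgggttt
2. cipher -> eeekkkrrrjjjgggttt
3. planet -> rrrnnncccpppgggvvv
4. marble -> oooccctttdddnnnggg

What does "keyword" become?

mmmgggaaayyyqqqtttfff

Looking at the pairs, the operation is to repeat every character 3 times, then shift every letter 2 places forward in the alphabet (wrapping around).
Working it through for "keyword": intermediate "kkkeeeyyywwwooorrrddd", final "mmmgggaaayyyqqqtttfff".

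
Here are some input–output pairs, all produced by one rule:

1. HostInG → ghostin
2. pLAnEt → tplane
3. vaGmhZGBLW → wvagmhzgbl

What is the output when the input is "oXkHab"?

boxkha

The rule is to move the last character to the front, then convert every letter to lowercase.
On "oXkHab": the first step gives "boXkHa", and the second then gives "boxkha".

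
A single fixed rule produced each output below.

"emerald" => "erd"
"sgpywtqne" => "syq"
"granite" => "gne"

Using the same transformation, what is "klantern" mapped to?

In each case the input is transformed by: keep one character in every 3, starting at position 1 (positions 1st, 4th, 7th, ...).
On "klantern" that produces "knr".

knr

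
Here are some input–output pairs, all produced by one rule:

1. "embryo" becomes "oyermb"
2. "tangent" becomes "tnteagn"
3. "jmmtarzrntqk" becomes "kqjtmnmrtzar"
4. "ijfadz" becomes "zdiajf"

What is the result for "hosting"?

Each output is the input with this applied: move the last character to the front, then take characters alternately from the front and the back (1st, last, 2nd, 2nd-last, ...).
Applying both steps to "hosting": "ghostin", then "gnhiots".

gnhiots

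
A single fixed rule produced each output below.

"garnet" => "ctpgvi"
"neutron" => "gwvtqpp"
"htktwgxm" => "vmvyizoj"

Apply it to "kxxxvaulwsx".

zzzxcwnyuzm

The pattern: move the first character to the end, then shift every letter 2 places forward in the alphabet (wrapping around).
"kxxxvaulwsx" → "xxxvaulwsxk" → "zzzxcwnyuzm".
(Check on "garnet": → "arnetg" → "ctpgvi" ✓)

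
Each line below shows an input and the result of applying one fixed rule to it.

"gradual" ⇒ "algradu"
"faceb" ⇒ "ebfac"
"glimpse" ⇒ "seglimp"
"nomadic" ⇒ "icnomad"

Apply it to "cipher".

erciph

The rule is to move the last 2 characters to the front (rotate right by 2).
Doing the same to "cipher": "erciph".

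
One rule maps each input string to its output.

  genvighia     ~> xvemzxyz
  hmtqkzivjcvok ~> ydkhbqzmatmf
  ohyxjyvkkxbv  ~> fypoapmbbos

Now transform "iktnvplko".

The pattern: shift every letter 9 places backward in the alphabet (wrapping around), then delete the last character.
"iktnvplko" → "zbkemgcb".

zbkemgcb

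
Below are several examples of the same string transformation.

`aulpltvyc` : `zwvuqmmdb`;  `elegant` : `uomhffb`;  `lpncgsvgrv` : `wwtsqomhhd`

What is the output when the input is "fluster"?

Rule — sort the characters into reverse alphabetical order, then shift every letter 1 place forward in the alphabet (wrapping around).
On "fluster" that produces "vutsmgf".
(Check on "aulpltvyc": → "yvutpllca" → "zwvuqmmdb" ✓)

vutsmgf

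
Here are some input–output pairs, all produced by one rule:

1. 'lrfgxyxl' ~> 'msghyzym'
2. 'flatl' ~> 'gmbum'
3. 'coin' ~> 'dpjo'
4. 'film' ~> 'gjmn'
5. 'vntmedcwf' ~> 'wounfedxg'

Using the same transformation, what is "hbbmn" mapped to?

iccno

The rule is to shift every letter 1 place forward in the alphabet (wrapping around).
For "hbbmn" the result is "iccno".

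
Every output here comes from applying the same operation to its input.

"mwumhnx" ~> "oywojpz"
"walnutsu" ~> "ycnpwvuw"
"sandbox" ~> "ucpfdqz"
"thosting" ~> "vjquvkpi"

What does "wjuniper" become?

The transformation: shift every letter 2 places forward in the alphabet (wrapping around).
For "wjuniper" the result is "ylwpkrgt".

ylwpkrgt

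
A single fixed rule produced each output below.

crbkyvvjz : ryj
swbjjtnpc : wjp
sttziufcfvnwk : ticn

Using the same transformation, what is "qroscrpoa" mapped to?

rco

The rule is to keep one character in every 3, starting at position 2 (positions 2nd, 5th, 8th, ...).
For "qroscrpoa" the result is "rco".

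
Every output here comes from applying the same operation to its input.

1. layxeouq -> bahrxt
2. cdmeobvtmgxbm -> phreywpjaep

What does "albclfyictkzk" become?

The transformation: delete the first 2 characters, then shift every letter 3 places forward in the alphabet (wrapping around).
On "albclfyictkzk": the first step gives "bclfyictkzk", and the second then gives "efoiblfwncn".

efoiblfwncn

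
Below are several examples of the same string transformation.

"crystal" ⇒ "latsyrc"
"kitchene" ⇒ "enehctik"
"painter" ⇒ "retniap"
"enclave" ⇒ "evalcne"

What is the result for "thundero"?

orednuht

In each case the input is transformed by: reverse the string.
Applying that to "thundero" gives "orednuht".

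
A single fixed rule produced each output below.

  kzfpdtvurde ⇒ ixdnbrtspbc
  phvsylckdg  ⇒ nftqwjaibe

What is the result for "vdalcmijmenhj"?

In each case the input is transformed by: shift every letter 2 places backward in the alphabet (wrapping around).
So "vdalcmijmenhj" becomes "tbyjakghkclfh".

tbyjakghkclfh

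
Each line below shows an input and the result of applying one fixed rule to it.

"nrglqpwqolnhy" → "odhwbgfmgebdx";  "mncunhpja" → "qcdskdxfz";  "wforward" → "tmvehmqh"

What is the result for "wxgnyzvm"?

cmnwdopl

The rule is to move the last character to the front, then shift every letter 10 places backward in the alphabet (wrapping around).
For "wxgnyzvm", step one produces "mwxgnyzv"; step two turns that into "cmnwdopl".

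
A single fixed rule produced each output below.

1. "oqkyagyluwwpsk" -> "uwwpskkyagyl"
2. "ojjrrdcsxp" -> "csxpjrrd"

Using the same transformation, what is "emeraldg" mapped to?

ldgera

Each output is the input with this applied: delete the first 2 characters, then swap the front and back halves of the string.
Applying both steps to "emeraldg": "eraldg", then "ldgera".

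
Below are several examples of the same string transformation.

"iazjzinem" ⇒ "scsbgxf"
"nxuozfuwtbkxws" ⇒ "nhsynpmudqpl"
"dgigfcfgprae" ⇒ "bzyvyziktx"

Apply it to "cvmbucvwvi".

funvopob

In each case the input is transformed by: delete the first 2 characters, then shift every letter 7 places backward in the alphabet (wrapping around).
For "cvmbucvwvi", step one produces "mbucvwvi"; step two turns that into "funvopob".
(Check on "iazjzinem": → "zjzinem" → "scsbgxf" ✓)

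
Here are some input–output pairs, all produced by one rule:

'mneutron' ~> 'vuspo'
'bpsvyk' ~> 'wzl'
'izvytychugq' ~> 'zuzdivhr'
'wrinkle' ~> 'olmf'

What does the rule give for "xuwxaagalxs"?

ybbhbmyt

Looking at the pairs, the operation is to delete the first 3 characters, then shift every letter 1 place forward in the alphabet (wrapping around).
For "xuwxaagalxs" the result is "ybbhbmyt".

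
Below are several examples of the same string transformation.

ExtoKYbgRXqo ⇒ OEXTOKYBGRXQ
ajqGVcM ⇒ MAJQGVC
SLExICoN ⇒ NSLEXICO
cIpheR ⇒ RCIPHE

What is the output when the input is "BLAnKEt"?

Looking at the pairs, the operation is to move the last character to the front, then convert every letter to uppercase.
Working it through for "BLAnKEt": intermediate "tBLAnKE", final "TBLANKE".

TBLANKE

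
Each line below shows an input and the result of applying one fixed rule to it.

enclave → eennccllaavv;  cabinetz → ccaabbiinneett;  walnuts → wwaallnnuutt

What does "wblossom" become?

wwbblloossssoo

The transformation: delete the last character, then double every character.
For "wblossom" the result is "wwbblloossssoo".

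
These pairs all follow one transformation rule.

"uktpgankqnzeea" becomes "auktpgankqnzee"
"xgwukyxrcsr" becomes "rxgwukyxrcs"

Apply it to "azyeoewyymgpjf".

fazyeoewyymgpj

Looking at the pairs, the operation is to move the last character to the front.
On "azyeoewyymgpjf" that produces "fazyeoewyymgpj".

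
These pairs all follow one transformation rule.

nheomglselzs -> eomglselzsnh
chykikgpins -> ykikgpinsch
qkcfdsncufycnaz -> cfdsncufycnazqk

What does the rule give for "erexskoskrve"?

The pattern: move the first 2 characters to the end (rotate left by 2).
"erexskoskrve" → "exskoskrveer".

exskoskrveer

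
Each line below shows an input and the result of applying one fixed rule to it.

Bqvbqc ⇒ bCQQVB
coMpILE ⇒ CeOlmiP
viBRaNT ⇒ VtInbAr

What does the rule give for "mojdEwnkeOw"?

MWOoJEDKeNW

The rule is to flip the case of every letter, then take characters alternately from the front and the back (1st, last, 2nd, 2nd-last, ...).
"mojdEwnkeOw" → "MWOoJEDKeNW".
(Check on "viBRaNT": → "VIbrAnt" → "VtInbAr" ✓)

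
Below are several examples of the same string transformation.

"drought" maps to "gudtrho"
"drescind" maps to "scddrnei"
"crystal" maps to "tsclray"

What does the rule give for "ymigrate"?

gryemtia

The rule is to take characters alternately from the front and the back (1st, last, 2nd, 2nd-last, ...), then move the last 2 characters to the front (rotate right by 2).
"ymigrate" → "yemtiagr" → "gryemtia".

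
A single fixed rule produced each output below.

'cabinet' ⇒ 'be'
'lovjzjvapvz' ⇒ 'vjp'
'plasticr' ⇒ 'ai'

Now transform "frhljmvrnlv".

hmn

The pattern: keep one character in every 3, starting at position 3 (positions 3rd, 6th, 9th, ...).
So "frhljmvrnlv" becomes "hmn".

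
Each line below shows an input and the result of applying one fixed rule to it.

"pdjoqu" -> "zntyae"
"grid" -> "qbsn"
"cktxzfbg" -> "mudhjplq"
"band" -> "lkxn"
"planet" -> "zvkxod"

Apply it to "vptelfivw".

fzdovpsfg

Looking at the pairs, the operation is to shift every letter 10 places forward in the alphabet (wrapping around).
Applying that to "vptelfivw" gives "fzdovpsfg".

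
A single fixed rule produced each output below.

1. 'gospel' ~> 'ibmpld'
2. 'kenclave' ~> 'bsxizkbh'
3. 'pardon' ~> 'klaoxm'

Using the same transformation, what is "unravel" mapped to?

Rule — reverse the string, then shift every letter 3 places backward in the alphabet (wrapping around).
For "unravel" the result is "ibsxokr".

ibsxokr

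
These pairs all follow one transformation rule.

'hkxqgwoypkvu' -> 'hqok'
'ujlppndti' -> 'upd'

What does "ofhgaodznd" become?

Rule — keep one character in every 3, starting at position 1 (positions 1st, 4th, 7th, ...).
For "ofhgaodznd" the result is "ogdd".

ogdd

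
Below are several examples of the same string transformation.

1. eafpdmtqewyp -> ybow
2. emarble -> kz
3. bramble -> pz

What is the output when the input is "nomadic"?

mb

In each case the input is transformed by: shift every letter 2 places backward in the alphabet (wrapping around), then keep one character in every 3, starting at position 2 (positions 2nd, 5th, 8th, ...).
"nomadic" → "lmkybga" → "mb".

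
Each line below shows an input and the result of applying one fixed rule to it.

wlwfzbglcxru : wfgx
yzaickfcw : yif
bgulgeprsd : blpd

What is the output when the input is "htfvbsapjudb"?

Looking at the pairs, the operation is to keep one character in every 3, starting at position 1 (positions 1st, 4th, 7th, ...).
Doing the same to "htfvbsapjudb": "hvau".

hvau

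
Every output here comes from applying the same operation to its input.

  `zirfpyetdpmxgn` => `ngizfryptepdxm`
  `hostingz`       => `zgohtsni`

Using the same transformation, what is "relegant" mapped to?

The pattern: swap each adjacent pair of characters (1↔2, 3↔4, ...), then move the last 2 characters to the front (rotate right by 2).
"relegant" → "erelagtn" → "tnerelag".

tnerelag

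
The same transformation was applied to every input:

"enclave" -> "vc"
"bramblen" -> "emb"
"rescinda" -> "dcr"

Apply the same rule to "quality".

ta

Each output is the input with this applied: reverse the string, then keep one character in every 3, starting at position 2 (positions 2nd, 5th, 8th, ...).
Starting from "quality": after the first operation, "ytilauq"; after the second, "ta".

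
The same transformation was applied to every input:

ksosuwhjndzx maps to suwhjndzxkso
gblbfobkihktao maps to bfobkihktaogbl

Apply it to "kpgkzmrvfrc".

kzmrvfrckpg

The transformation: move the first 3 characters to the end (rotate left by 3).
Applying that to "kpgkzmrvfrc" gives "kzmrvfrckpg".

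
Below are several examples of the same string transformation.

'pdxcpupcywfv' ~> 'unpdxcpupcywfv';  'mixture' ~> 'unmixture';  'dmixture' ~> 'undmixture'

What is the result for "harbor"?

Looking at the pairs, the operation is to prepend "un".
So "harbor" becomes "unharbor".

unharbor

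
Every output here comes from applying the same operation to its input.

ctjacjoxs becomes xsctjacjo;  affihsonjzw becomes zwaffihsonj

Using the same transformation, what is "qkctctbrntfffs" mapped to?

Rule — move the last 2 characters to the front (rotate right by 2).
So "qkctctbrntfffs" becomes "fsqkctctbrntff".

fsqkctctbrntff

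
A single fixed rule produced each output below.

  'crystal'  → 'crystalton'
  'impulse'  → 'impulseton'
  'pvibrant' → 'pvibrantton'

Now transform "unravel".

The pattern: append "ton".
Applying that to "unravel" gives "unravelton".

unravelton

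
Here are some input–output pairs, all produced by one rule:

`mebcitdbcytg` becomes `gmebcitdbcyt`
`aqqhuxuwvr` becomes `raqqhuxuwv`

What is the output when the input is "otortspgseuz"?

zotortspgseu

The transformation: move the last character to the front.
So "otortspgseuz" becomes "zotortspgseu".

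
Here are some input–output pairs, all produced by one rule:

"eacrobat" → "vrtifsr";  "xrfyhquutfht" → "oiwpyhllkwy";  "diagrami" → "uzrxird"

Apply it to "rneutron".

The transformation: delete the last character, then shift every letter 9 places backward in the alphabet (wrapping around).
For "rneutron", step one produces "rneutro"; step two turns that into "ievlkif".

ievlkif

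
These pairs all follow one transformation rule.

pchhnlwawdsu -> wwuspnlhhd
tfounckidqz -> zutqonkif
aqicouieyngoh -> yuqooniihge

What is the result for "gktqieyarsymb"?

Looking at the pairs, the operation is to sort the characters into reverse alphabetical order, then delete the last 2 characters.
Starting from "gktqieyarsymb": after the first operation, "yytsrqmkigeba"; after the second, "yytsrqmkige".

yytsrqmkige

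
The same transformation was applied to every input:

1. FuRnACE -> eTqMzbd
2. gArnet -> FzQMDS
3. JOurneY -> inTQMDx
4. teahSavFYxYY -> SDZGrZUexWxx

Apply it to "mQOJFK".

Lpniej

In each case the input is transformed by: shift every letter 1 place backward in the alphabet (wrapping around), then flip the case of every letter.
"mQOJFK" → "Lpniej".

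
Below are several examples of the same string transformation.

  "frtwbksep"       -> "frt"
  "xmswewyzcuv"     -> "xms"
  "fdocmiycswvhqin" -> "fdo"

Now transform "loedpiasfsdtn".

loe

Rule — keep only the first 3 characters.
"loedpiasfsdtn" → "loe".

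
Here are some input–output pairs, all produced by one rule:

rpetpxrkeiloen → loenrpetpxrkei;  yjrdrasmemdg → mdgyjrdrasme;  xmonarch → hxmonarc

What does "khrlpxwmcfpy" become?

The pattern: swap the front and back halves of the string, then move the first 3 characters to the end (rotate left by 3).
Applying that to "khrlpxwmcfpy" gives "fpykhrlpxwmc".
(Check on "rpetpxrkeiloen": → "keiloenrpetpxr" → "loenrpetpxrkei" ✓)

fpykhrlpxwmc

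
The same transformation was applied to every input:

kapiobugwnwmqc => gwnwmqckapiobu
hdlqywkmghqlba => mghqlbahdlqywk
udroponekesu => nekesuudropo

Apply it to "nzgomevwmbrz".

vwmbrznzgome

Each output is the input with this applied: swap the front and back halves of the string.
For "nzgomevwmbrz" the result is "vwmbrznzgome".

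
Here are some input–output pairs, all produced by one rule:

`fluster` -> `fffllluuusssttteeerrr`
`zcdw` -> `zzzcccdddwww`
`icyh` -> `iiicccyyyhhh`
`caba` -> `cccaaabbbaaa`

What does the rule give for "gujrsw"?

The transformation: repeat every character 3 times.
For "gujrsw" the result is "ggguuujjjrrrssswww".

ggguuujjjrrrssswww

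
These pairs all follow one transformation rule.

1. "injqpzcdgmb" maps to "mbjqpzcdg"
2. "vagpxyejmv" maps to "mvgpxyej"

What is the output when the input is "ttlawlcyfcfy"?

Each output is the input with this applied: delete the first 2 characters, then move the last 2 characters to the front (rotate right by 2).
Working it through for "ttlawlcyfcfy": intermediate "lawlcyfcfy", final "fylawlcyfc".

fylawlcyfc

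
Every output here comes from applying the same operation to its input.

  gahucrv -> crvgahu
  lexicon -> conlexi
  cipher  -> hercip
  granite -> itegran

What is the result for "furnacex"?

The pattern: move the last 3 characters to the front (rotate right by 3).
On "furnacex" that produces "cexfurna".

cexfurna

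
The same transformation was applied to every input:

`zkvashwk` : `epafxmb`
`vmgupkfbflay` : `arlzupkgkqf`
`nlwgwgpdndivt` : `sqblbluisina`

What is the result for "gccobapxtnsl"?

lhhtgfucysx

In each case the input is transformed by: shift every letter 5 places forward in the alphabet (wrapping around), then delete the last character.
Applying both steps to "gccobapxtnsl": "lhhtgfucysxq", then "lhhtgfucysx".
(Check on "nlwgwgpdndivt": → "sqblbluisinay" → "sqblbluisina" ✓)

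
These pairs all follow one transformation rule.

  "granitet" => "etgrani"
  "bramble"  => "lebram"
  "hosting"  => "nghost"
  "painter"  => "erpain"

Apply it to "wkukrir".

irwkuk

Rule — move the last 3 characters to the front (rotate right by 3), then delete the first character.
Starting from "wkukrir": after the first operation, "rirwkuk"; after the second, "irwkuk".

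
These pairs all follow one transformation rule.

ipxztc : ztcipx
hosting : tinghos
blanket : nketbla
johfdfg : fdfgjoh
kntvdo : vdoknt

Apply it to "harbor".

The rule is to move the first 3 characters to the end (rotate left by 3).
So "harbor" becomes "borhar".

borhar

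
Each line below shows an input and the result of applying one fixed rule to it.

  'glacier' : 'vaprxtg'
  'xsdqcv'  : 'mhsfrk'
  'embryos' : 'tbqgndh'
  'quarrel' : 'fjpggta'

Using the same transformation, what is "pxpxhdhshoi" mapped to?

The rule is to shift every letter 11 places backward in the alphabet (wrapping around).
Doing the same to "pxpxhdhshoi": "ememwswhwdx".

ememwswhwdx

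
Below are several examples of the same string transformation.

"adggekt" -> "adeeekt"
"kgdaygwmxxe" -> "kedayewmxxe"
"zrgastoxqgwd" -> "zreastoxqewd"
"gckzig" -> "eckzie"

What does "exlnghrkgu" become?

The transformation: replace every "g" with "e".
Doing the same to "exlnghrkgu": "exlnehrkeu".

exlnehrkeu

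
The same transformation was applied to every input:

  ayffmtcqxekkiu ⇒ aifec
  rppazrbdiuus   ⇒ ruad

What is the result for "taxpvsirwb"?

twps

What's happening: take characters alternately from the front and the back (1st, last, 2nd, 2nd-last, ...), then keep one character in every 3, starting at position 1 (positions 1st, 4th, 7th, ...).
For "taxpvsirwb", step one produces "tbawxrpivs"; step two turns that into "twps".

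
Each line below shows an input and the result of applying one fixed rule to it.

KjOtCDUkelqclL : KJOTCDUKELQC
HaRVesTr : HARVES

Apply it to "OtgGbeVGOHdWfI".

The rule is to delete the last 2 characters, then convert every letter to uppercase.
Doing the same to "OtgGbeVGOHdWfI": "OTGGBEVGOHDW".

OTGGBEVGOHDW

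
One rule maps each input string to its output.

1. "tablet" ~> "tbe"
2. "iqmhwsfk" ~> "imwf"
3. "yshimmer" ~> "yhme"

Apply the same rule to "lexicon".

Rule — keep every other character starting from the first (positions 1st, 3rd, 5th, ...).
So "lexicon" becomes "lxcn".

lxcn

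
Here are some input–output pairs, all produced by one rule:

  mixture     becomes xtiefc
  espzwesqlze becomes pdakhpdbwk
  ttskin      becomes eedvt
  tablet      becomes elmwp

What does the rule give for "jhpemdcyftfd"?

usapxonjqeq

What's happening: delete the last character, then shift every letter 11 places forward in the alphabet (wrapping around).
For "jhpemdcyftfd", step one produces "jhpemdcyftf"; step two turns that into "usapxonjqeq".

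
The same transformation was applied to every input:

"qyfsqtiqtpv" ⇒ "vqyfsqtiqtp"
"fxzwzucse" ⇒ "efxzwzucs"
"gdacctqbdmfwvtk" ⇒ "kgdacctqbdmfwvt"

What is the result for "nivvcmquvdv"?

What's happening: move the last character to the front.
On "nivvcmquvdv" that produces "vnivvcmquvd".

vnivvcmquvd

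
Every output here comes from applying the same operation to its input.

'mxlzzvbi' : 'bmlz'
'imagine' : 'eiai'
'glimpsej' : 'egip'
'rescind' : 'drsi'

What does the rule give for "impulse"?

eipl

The rule is to keep every other character starting from the first (positions 1st, 3rd, 5th, ...), then move the last character to the front.
Working it through for "impulse": intermediate "iple", final "eipl".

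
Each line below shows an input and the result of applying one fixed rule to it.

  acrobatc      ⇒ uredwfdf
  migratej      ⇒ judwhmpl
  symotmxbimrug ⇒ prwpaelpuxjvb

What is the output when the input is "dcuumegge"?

xxphjjhgf

What's happening: move the first 2 characters to the end (rotate left by 2), then shift every letter 3 places forward in the alphabet (wrapping around).
Applying both steps to "dcuumegge": "uumeggedc", then "xxphjjhgf".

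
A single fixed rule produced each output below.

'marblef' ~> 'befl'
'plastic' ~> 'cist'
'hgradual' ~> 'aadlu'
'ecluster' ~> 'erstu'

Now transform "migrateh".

The pattern: delete the first 3 characters, then sort the characters into alphabetical order.
Working it through for "migrateh": intermediate "rateh", final "aehrt".

aehrt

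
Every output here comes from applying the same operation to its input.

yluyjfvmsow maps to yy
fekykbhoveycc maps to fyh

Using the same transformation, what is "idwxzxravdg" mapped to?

The pattern: keep one character in every 3, starting at position 1 (positions 1st, 4th, 7th, ...), then delete the last 2 characters.
For "idwxzxravdg", step one produces "ixrd"; step two turns that into "ix".

ix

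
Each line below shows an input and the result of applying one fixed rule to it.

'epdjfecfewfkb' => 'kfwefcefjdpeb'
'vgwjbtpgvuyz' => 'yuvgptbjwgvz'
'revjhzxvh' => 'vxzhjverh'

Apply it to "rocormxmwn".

The transformation: move the last character to the front, then reverse the string.
For "rocormxmwn", step one produces "nrocormxmw"; step two turns that into "wmxmrocorn".
(Check on "epdjfecfewfkb": → "bepdjfecfewfk" → "kfwefcefjdpeb" ✓)

wmxmrocorn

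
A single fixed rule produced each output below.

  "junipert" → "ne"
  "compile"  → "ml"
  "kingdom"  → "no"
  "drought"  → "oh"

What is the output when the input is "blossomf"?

The transformation: keep one character in every 3, starting at position 3 (positions 3rd, 6th, 9th, ...).
Doing the same to "blossomf": "oo".

oo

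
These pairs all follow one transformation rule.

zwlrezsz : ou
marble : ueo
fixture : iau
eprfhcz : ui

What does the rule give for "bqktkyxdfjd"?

eai

What's happening: shift every letter 3 places forward in the alphabet (wrapping around), then keep only the vowels.
On "bqktkyxdfjd": the first step gives "etnwnbagimg", and the second then gives "eai".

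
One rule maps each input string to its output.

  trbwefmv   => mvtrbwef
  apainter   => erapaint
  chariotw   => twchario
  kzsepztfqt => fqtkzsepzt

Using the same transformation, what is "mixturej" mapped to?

ejmixtur

Rule — swap the front and back halves of the string, then move the first 2 characters to the end (rotate left by 2).
So "mixturej" becomes "ejmixtur".
(Check on "apainter": → "nterapai" → "erapaint" ✓)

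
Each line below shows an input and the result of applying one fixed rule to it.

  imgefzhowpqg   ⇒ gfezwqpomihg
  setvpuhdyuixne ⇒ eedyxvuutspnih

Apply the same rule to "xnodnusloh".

In each case the input is transformed by: sort the characters into reverse alphabetical order, then move the last 3 characters to the front (rotate right by 3).
"xnodnusloh" → "xusoonnlhd" → "lhdxusoonn".

lhdxusoonn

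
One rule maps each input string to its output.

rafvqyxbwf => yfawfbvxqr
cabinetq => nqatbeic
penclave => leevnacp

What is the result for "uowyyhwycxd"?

In each case the input is transformed by: take characters alternately from the front and the back (1st, last, 2nd, 2nd-last, ...), then swap the first and last characters.
Starting from "uowyyhwycxd": after the first operation, "udoxwcyyywh"; after the second, "hdoxwcyyywu".

hdoxwcyyywu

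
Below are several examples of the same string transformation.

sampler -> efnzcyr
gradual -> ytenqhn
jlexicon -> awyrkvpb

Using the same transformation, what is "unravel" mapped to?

The transformation: shift every letter 13 places forward in the alphabet (wrapping around) — i.e. ROT13, then move the last character to the front.
Working it through for "unravel": intermediate "haeniry", final "yhaenir".

yhaenir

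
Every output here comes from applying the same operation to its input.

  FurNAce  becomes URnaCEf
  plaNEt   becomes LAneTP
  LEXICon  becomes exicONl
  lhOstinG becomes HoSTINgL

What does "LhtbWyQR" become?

HTBwYqrl

Each output is the input with this applied: move the first character to the end, then flip the case of every letter.
Applying both steps to "LhtbWyQR": "htbWyQRL", then "HTBwYqrl".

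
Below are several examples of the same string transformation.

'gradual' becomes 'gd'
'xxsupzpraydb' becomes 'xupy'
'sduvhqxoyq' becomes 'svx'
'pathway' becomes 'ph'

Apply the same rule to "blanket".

Looking at the pairs, the operation is to move the last 2 characters to the front (rotate right by 2), then keep one character in every 3, starting at position 3 (positions 3rd, 6th, 9th, ...).
For "blanket", step one produces "etblank"; step two turns that into "bn".

bn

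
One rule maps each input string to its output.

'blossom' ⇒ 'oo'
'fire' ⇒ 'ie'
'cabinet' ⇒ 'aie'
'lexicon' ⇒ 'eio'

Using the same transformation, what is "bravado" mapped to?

aao

Looking at the pairs, the operation is to keep only the vowels.
So "bravado" becomes "aao".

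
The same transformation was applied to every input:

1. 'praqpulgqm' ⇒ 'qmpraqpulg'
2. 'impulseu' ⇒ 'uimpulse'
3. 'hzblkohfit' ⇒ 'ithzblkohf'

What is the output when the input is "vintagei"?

ivintage

Looking at the pairs, the operation is to move the first 3 characters to the end (rotate left by 3), then swap the front and back halves of the string.
Applying both steps to "vintagei": "tageivin", then "ivintage".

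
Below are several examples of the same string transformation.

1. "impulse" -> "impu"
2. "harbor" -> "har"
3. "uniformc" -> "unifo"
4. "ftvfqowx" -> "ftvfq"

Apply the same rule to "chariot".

Rule — delete the last 3 characters.
So "chariot" becomes "char".

char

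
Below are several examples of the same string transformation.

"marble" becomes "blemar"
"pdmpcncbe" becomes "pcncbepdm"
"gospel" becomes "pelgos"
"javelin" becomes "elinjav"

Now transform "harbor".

borhar

What's happening: move the first 3 characters to the end (rotate left by 3).
"harbor" → "borhar".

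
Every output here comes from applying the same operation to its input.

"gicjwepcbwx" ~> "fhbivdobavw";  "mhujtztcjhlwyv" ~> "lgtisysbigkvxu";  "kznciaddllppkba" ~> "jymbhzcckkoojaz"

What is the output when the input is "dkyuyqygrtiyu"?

cjxtxpxfqshxt

Looking at the pairs, the operation is to shift every letter 1 place backward in the alphabet (wrapping around).
Doing the same to "dkyuyqygrtiyu": "cjxtxpxfqshxt".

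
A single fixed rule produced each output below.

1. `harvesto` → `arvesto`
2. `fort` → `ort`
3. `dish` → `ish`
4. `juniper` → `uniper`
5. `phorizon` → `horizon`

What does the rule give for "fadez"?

adez

In each case the input is transformed by: delete the first character.
So "fadez" becomes "adez".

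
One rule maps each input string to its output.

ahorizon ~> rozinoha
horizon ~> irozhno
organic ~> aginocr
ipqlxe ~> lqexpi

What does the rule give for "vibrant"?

rbnavti

The transformation: move the first 2 characters to the end (rotate left by 2), then swap each adjacent pair of characters (1↔2, 3↔4, ...).
Doing the same to "vibrant": "rbnavti".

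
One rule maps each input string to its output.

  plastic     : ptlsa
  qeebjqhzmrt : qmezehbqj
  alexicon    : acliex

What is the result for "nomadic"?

ndoam

The pattern: delete the last 2 characters, then take characters alternately from the front and the back (1st, last, 2nd, 2nd-last, ...).
Starting from "nomadic": after the first operation, "nomad"; after the second, "ndoam".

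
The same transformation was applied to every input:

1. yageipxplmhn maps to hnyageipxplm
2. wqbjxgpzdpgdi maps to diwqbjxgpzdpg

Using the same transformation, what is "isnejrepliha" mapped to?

The rule is to move the last 2 characters to the front (rotate right by 2).
Applying that to "isnejrepliha" gives "haisnejrepli".

haisnejrepli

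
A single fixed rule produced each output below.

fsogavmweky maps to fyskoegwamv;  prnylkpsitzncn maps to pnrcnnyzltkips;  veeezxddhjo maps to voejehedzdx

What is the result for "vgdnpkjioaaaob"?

Each output is the input with this applied: take characters alternately from the front and the back (1st, last, 2nd, 2nd-last, ...).
So "vgdnpkjioaaaob" becomes "vbgodanapakoji".

vbgodanapakoji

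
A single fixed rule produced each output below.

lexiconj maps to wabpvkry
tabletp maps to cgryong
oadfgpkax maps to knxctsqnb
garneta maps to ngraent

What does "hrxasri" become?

vefnkeu

The transformation: shift every letter 13 places forward in the alphabet (wrapping around) — i.e. ROT13, then reverse the string.
"hrxasri" → "ueknfev" → "vefnkeu".
(Check on "garneta": → "tneargn" → "ngraent" ✓)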